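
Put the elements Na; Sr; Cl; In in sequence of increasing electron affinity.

Na is in period 3, group 1; Cl is in period 3, group 17; Sr is in period 5, group 2; In is in period 5, group 13.
EA tends to increase across a period and decrease down a group, though the pattern is less regular than for IE or radius.
These span different periods and groups, so the two trends combine.
In > Sr: In lies to the right of Sr in period 5, so the across-period effect alone puts In higher.
Na > In: the two effects oppose for this pair; the down-group effect wins (53 vs 29 kJ/mol).
Cl > Na: Cl lies to the right of Na in period 3, so the across-period effect alone puts Cl higher.
For reference (kJ/mol): Na 53, Cl 349, Sr 5, In 29.
So from lowest to highest: Sr < In < Na < Cl.

Sr < In < Na < Cl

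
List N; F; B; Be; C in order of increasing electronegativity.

Be < B < C < N < F

Atoms toward the upper right of the periodic table pull bonding electrons most strongly.
All lie in period 2, so electronegativity increases left to right.
So from lowest to highest: Be < B < C < N < F.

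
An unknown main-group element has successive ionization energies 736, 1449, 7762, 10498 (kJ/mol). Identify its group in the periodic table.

Group 2

Look for the largest jump between consecutive ionization energies: IE3/IE2 ≈ 5.4, far larger than any earlier ratio.
That jump marks the point where a core electron is being removed. So the atom has 2 valence electrons.
A main-group element with 2 valence electrons is in group 2.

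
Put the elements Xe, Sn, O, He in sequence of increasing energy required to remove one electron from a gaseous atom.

Sn, Xe, O, He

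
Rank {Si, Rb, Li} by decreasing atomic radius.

Rb > Li > Si

Radius decreases left→right (rising Z_eff, same n) and increases top→bottom (higher n).
Here both period and group differ, so the two effects have to be weighed against each other.
Li > Si: the two effects oppose for this pair; the across-period effect wins (133 vs 116 pm).
Rb > Li: Rb sits below Li in group 1, so the down-group effect alone puts Rb larger.
Tabulated atomic radius (pm): Li 133, Si 116, Rb 210.
So from largest to smallest: Rb > Li > Si.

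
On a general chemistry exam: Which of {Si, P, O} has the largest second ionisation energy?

O

Consider each +1 ion: Si⁺ still has 3 valence electrons; P⁺ still has 4 valence electrons; O⁺ still has 5 valence electrons.
All are still removing valence electrons, so compare the +1 ions as you would atoms: IE_2 generally rises across a period (higher Z_eff) and falls down a group (larger shell), subject to the usual subshell exceptions.
Valence configurations: Si⁺ [Ne]3s²3p¹, P⁺ [Ne]3s²3p², O⁺ [He]2s²2p³.
The numbers (kJ/mol): Si 1577, P 1907, O 3388.
Putting it together, IE_2: Si < P < O.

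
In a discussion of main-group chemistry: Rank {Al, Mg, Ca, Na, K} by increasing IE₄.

K < Ca < Na < Mg < Al

IE_4 is the cost of taking one more electron from the +3 cation: Al³⁺ is the bare [Ne] core; Mg³⁺ is already 1 electron into the core; Ca³⁺ is already 1 electron into the core; Na³⁺ is already 2 electrons into the core; K³⁺ is already 2 electrons into the core.
All of these are removing an electron from a noble-gas core or deeper; the smaller core (lower principal quantum number) is held far more tightly, and within a period the higher nuclear charge binds the same core more tightly.
Tabulated IE_4 (kJ/mol): Al 11577, Mg 10543, Ca 6491, Na 9543, K 5877.
Overall IE_4 order: K < Ca < Na < Mg < Al.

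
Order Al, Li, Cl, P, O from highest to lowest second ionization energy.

The second ionization energy removes an electron from the +1 ion. For each element: Al⁺ still has 2 valence electrons; Li⁺ is the bare [He] core; Cl⁺ still has 6 valence electrons; P⁺ still has 4 valence electrons; O⁺ still has 5 valence electrons.
Core electrons are held far more tightly than valence electrons, so Li tops the IE_2 order.
Valence configurations: Al⁺ [Ne]3s², Cl⁺ [Ne]3s²3p⁴, P⁺ [Ne]3s²3p², O⁺ [He]2s²2p³.
Tabulated IE_2 (kJ/mol): Al 1817, Li 7298, Cl 2298, P 1907, O 3388.
Hence IE_2: Al < P < Cl < O < Li.

Li > O > Cl > P > Al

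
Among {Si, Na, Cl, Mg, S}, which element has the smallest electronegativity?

Na

Atoms toward the upper right of the periodic table pull bonding electrons most strongly.
All lie in period 3, so electronegativity increases left to right.
The smallest electronegativity among these belongs to Na.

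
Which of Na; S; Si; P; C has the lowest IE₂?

Si

IE_2 is the cost of taking one more electron from the +1 cation: Na⁺ is the bare [Ne] core; S⁺ still has 5 valence electrons; Si⁺ still has 3 valence electrons; P⁺ still has 4 valence electrons; C⁺ still has 3 valence electrons.
Breaking into a closed-shell core is much more expensive than removing a leftover valence electron — Na has the largest IE_2 here.
Valence configurations: S⁺ [Ne]3s²3p³, Si⁺ [Ne]3s²3p¹, P⁺ [Ne]3s²3p², C⁺ [He]2s²2p¹.
Approximate IE_2 values (kJ/mol): Na 4562, S 2252, Si 1577, P 1907, C 2353.
Overall IE_2 order: Si < P < S < C < Na.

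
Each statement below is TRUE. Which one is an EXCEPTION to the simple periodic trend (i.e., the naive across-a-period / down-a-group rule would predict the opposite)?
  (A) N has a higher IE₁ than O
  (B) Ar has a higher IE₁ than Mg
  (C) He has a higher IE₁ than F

(A)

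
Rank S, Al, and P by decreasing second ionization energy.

S > P > Al

IE_2 is the cost of taking one more electron from the +1 cation: S⁺ still has 5 valence electrons; Al⁺ still has 2 valence electrons; P⁺ still has 4 valence electrons.
All are still removing valence electrons, so compare the +1 ions as you would atoms: IE_2 generally rises across a period (higher Z_eff) and falls down a group (larger shell), subject to the usual subshell exceptions.
Valence configurations: S⁺ [Ne]3s²3p³, Al⁺ [Ne]3s², P⁺ [Ne]3s²3p².
Tabulated IE_2 (kJ/mol): S 2252, Al 1817, P 1907.
So the second ionization energies run Al < P < S.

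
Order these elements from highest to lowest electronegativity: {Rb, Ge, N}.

N is in period 2, group 15; Ge is in period 4, group 14; Rb is in period 5, group 1.
Smaller atoms with higher effective nuclear charge are more electronegative.
Neither a single period nor a single group — weigh both effects.
Ge > Rb: relative to Rb, both the across-period and down-group shifts push Ge's electronegativity up.
N > Ge: relative to Ge, both the across-period and down-group shifts push N's electronegativity up.
For reference (Pauling): N 3.04, Ge 2.01, Rb 0.82.
So from highest to lowest: N > Ge > Rb.

N, Ge, Rb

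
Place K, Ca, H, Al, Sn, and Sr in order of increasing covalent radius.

H, Al, Sn, Ca, Sr, K

H is in period 1, group 1; Al is in period 3, group 13; K is in period 4, group 1; Ca is in period 4, group 2; Sr is in period 5, group 2; Sn is in period 5, group 14.
Atomic radius shrinks across a period as nuclear charge pulls the same shell inward, and grows down a group as new shells are added.
Here both period and group differ, so the two effects have to be weighed against each other.
Al > H: the two effects oppose for this pair; the down-group effect wins (126 vs 32 pm).
Sn > Al: the two effects oppose for this pair; the down-group effect wins (140 vs 126 pm).
Ca > Sn: the two effects oppose for this pair; the across-period effect wins (171 vs 140 pm).
Sr > Ca: Sr sits below Ca in group 2, so the down-group effect alone puts Sr larger.
K > Sr: period and group pull opposite ways; the across-period shift dominates (196 vs 185 pm).
Approximate values (pm): H 32, Al 126, K 196, Ca 171, Sr 185, Sn 140.
So from smallest to largest: H < Al < Sn < Ca < Sr < K.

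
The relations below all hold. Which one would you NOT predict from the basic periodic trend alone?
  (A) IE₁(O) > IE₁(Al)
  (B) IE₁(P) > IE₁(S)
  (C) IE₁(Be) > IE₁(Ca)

(B)

The general trend: first ionisation energy increases across a period and decreases down a group.
(A) O (period 2, group 16) vs Al (period 3, group 13): the stated order agrees with the simple trend.
(B) P (period 3, group 15) vs S (period 3, group 16): the stated order contradicts the simple trend.
(C) Be (period 2, group 2) vs Ca (period 4, group 2): the stated order agrees with the simple trend.
The exception is (B): S (3p⁴) ionizes more easily than half-filled P (3p³) because the paired 3p electron in S is pushed out by e⁻–e⁻ repulsion.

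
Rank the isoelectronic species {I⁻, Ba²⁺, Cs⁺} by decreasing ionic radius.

I⁻, Cs⁺, Ba²⁺

All of these have 54 electrons, so size is governed by nuclear charge alone: the more protons, the stronger the pull on the same electron cloud, and the smaller the ion.
Nuclear charges: Ba²⁺ (Z=56), Cs⁺ (Z=55), I⁻ (Z=53).
Largest to smallest: I⁻ > Cs⁺ > Ba²⁺.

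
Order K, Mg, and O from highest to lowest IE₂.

O > K > Mg

The second ionization energy removes an electron from the +1 ion. For each element: K⁺ is the bare [Ar] core; Mg⁺ still has 1 valence electron; O⁺ still has 5 valence electrons.
Usually core removal costs more than valence removal, but here the competition is close: a tightly held n=2 valence electron can cost more to remove than an n=3 core electron, so the actual values have to decide it.
Valence configurations: Mg⁺ [Ne]3s¹, O⁺ [He]2s²2p³.
Tabulated IE_2 (kJ/mol): K 3052, Mg 1451, O 3388.
Putting it together, IE_2: Mg < K < O.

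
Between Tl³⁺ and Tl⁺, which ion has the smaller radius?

Tl³⁺

Both ions have Z = 81 protons, but Tl³⁺ has lost more electrons, so its remaining electrons feel a larger effective nuclear charge per electron and are pulled in more tightly.
Higher positive charge → smaller ion, so Tl⁺ > Tl³⁺.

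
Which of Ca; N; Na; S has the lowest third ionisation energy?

S

IE_3 is the cost of taking one more electron from the +2 cation: Ca²⁺ is the bare [Ar] core; N²⁺ still has 3 valence electrons; Na²⁺ is already 1 electron into the core; S²⁺ still has 4 valence electrons.
Core electrons are held far more tightly than valence electrons, so Ca and Na top the IE_3 order.
Valence configurations: N²⁺ [He]2s²2p¹, S²⁺ [Ne]3s²3p².
Tabulated IE_3 (kJ/mol): Ca 4912, N 4578, Na 6910, S 3357.
Hence IE_3: S < N < Ca < Na.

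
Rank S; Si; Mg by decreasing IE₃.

Mg, S, Si

IE_3 is the cost of taking one more electron from the +2 cation: S²⁺ still has 4 valence electrons; Si²⁺ still has 2 valence electrons; Mg²⁺ is the bare [Ne] core.
Breaking into a closed-shell core is much more expensive than removing a leftover valence electron — Mg has the largest IE_3 here.
Valence configurations: S²⁺ [Ne]3s²3p², Si²⁺ [Ne]3s².
Approximate IE_3 values (kJ/mol): S 3357, Si 3232, Mg 7733.
Overall IE_3 order: Si < S < Mg.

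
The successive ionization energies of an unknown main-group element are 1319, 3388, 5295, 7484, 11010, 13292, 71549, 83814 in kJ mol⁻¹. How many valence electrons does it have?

Look for the largest jump between consecutive ionization energies: IE7/IE6 ≈ 5.4, far larger than any earlier ratio.
That jump marks the point where a core electron is being removed. So the atom has 6 valence electrons.

6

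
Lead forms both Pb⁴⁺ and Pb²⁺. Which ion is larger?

Both ions have Z = 82 protons, but Pb⁴⁺ has lost more electrons, so its remaining electrons feel a larger effective nuclear charge per electron and are pulled in more tightly.
Higher positive charge → smaller ion, so Pb²⁺ > Pb⁴⁺.

Pb²⁺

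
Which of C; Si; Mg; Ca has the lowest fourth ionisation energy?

IE_4 is the cost of taking one more electron from the +3 cation: C³⁺ still has 1 valence electron; Si³⁺ still has 1 valence electron; Mg³⁺ is already 1 electron into the core; Ca³⁺ is already 1 electron into the core.
Pulling an electron out of a noble-gas core costs far more than removing a remaining valence electron, so Ca and Mg sit at the high end of IE_4.
Valence configurations: C³⁺ [He]2s¹, Si³⁺ [Ne]3s¹.
The numbers (kJ/mol): C 6223, Si 4356, Mg 10543, Ca 6491.
Putting it together, IE_4: Si < C < Ca < Mg.

Si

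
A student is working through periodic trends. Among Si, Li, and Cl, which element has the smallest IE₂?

Si

IE_2 is the cost of taking one more electron from the +1 cation: Si⁺ still has 3 valence electrons; Li⁺ is the bare [He] core; Cl⁺ still has 6 valence electrons.
Pulling an electron out of a noble-gas core costs far more than removing a remaining valence electron, so Li sits at the high end of IE_2.
Valence configurations: Si⁺ [Ne]3s²3p¹, Cl⁺ [Ne]3s²3p⁴.
Approximate IE_2 values (kJ/mol): Si 1577, Li 7298, Cl 2298.
Hence IE_2: Si < Cl < Li.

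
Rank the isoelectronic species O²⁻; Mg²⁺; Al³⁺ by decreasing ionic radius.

All of these have 10 electrons, so size is governed by nuclear charge alone: the more protons, the stronger the pull on the same electron cloud, and the smaller the ion.
Nuclear charges: Al³⁺ (Z=13), Mg²⁺ (Z=12), O²⁻ (Z=8).
Largest to smallest: O²⁻ > Mg²⁺ > Al³⁺.

O²⁻ > Mg²⁺ > Al³⁺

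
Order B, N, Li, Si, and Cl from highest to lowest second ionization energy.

After 1 electron has been removed, what remains? B⁺ still has 2 valence electrons; N⁺ still has 4 valence electrons; Li⁺ is the bare [He] core; Si⁺ still has 3 valence electrons; Cl⁺ still has 6 valence electrons.
Pulling an electron out of a noble-gas core costs far more than removing a remaining valence electron, so Li sits at the high end of IE_2.
Valence configurations: B⁺ [He]2s², N⁺ [He]2s²2p², Si⁺ [Ne]3s²3p¹, Cl⁺ [Ne]3s²3p⁴.
The numbers (kJ/mol): B 2427, N 2856, Li 7298, Si 1577, Cl 2298.
Overall IE_2 order: Si < Cl < B < N < Li.

Li > N > B > Cl > Si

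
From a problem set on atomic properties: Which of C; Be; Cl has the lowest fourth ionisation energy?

Cl

Consider each +3 ion: C³⁺ still has 1 valence electron; Be³⁺ is already 1 electron into the core; Cl³⁺ still has 4 valence electrons.
Core electrons are held far more tightly than valence electrons, so Be tops the IE_4 order.
Valence configurations: C³⁺ [He]2s¹, Cl³⁺ [Ne]3s²3p².
The numbers (kJ/mol): C 6223, Be 21007, Cl 5159.
Overall IE_4 order: Cl < C < Be.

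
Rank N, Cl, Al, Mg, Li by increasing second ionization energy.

Mg < Al < Cl < N < Li

Consider each +1 ion: N⁺ still has 4 valence electrons; Cl⁺ still has 6 valence electrons; Al⁺ still has 2 valence electrons; Mg⁺ still has 1 valence electron; Li⁺ is the bare [He] core.
Breaking into a closed-shell core is much more expensive than removing a leftover valence electron — Li has the largest IE_2 here.
Valence configurations: N⁺ [He]2s²2p², Cl⁺ [Ne]3s²3p⁴, Al⁺ [Ne]3s², Mg⁺ [Ne]3s¹.
The numbers (kJ/mol): N 2856, Cl 2298, Al 1817, Mg 1451, Li 7298.
Hence IE_2: Mg < Al < Cl < N < Li.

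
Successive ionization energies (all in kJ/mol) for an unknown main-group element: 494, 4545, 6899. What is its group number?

Group 1

Look for the largest jump between consecutive ionization energies: IE2/IE1 ≈ 9.2, far larger than any earlier ratio.
That jump marks the point where a core electron is being removed. So the atom has 1 valence electron.
A main-group element with 1 valence electron is in group 1.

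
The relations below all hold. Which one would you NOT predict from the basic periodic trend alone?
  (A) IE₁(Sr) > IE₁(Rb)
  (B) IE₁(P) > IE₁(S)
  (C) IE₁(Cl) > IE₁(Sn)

(B)

The general trend: first ionization energy increases across a period and decreases down a group.
(A) Sr (period 5, group 2) vs Rb (period 5, group 1): the stated order agrees with the simple trend.
(B) P (period 3, group 15) vs S (period 3, group 16): the stated order contradicts the simple trend.
(C) Cl (period 3, group 17) vs Sn (period 5, group 14): the stated order agrees with the simple trend.
The exception is (B): S (3p⁴) ionizes more easily than half-filled P (3p³) because the paired 3p electron in S is pushed out by e⁻–e⁻ repulsion.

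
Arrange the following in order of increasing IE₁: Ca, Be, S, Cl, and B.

Ca, B, Be, S, Cl

Across a period the outer electron is held more tightly (higher IE₁); down a group it sits in a higher shell, more shielded, and comes off more easily.
Here both period and group differ, so the two effects have to be weighed against each other.
B > Ca: relative to Ca, both the across-period and down-group shifts push B's first ionization energy up.
Be > B: this pair runs against the simple trend — see the exception note.
S > Be: period and group pull opposite ways; the across-period shift dominates (1000 vs 900 kJ/mol).
Cl > S: Cl lies to the right of S in period 3, so the across-period effect alone puts Cl higher.
Note the exception: Be has a higher first ionization energy than B, contrary to the simple trend — removing B's lone 2p electron is easier than breaking Be's filled 2s².
Tabulated first ionization energy (kJ/mol): Be 900, B 801, S 1000, Cl 1251, Ca 590.
So from lowest to highest: Ca < B < Be < S < Cl.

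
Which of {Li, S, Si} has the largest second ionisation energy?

Consider each +1 ion: Li⁺ is the bare [He] core; S⁺ still has 5 valence electrons; Si⁺ still has 3 valence electrons.
Core electrons are held far more tightly than valence electrons, so Li tops the IE_2 order.
Valence configurations: S⁺ [Ne]3s²3p³, Si⁺ [Ne]3s²3p¹.
The numbers (kJ/mol): Li 7298, S 2252, Si 1577.
Hence IE_2: Si < S < Li.

Li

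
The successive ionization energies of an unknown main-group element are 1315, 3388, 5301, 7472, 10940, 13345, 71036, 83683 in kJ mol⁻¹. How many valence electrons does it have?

6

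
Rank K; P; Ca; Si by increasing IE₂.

Ca < Si < P < K

IE_2 is the cost of taking one more electron from the +1 cation: K⁺ is the bare [Ar] core; P⁺ still has 4 valence electrons; Ca⁺ still has 1 valence electron; Si⁺ still has 3 valence electrons.
Pulling an electron out of a noble-gas core costs far more than removing a remaining valence electron, so K sits at the high end of IE_2.
Valence configurations: P⁺ [Ne]3s²3p², Ca⁺ [Ar]4s¹, Si⁺ [Ne]3s²3p¹.
Tabulated IE_2 (kJ/mol): K 3052, P 1907, Ca 1145, Si 1577.
So the second ionization energies run Ca < Si < P < K.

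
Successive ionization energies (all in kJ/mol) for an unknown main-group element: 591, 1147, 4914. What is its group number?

Look for the largest jump between consecutive ionization energies: IE3/IE2 ≈ 4.3, far larger than any earlier ratio.
That jump marks the point where a core electron is being removed. So the atom has 2 valence electrons.
A main-group element with 2 valence electrons is in group 2.

Group 2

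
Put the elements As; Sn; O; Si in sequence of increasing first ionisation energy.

O is in period 2, group 16; Si is in period 3, group 14; As is in period 4, group 15; Sn is in period 5, group 14.
Across a period the outer electron is held more tightly (higher IE₁); down a group it sits in a higher shell, more shielded, and comes off more easily.
These span different periods and groups, so the two trends combine.
Si > Sn: Si sits above Sn in group 14, so the down-group effect alone puts Si higher.
As > Si: period and group pull opposite ways; the across-period shift dominates (947 vs 786 kJ/mol).
O > As: relative to As, both the across-period and down-group shifts push O's first ionization energy up.
Approximate values (kJ/mol): O 1314, Si 786, As 947, Sn 709.
So from lowest to highest: Sn < Si < As < O.

Sn < Si < As < O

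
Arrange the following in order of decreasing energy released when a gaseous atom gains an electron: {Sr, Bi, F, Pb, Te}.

Adding an electron releases more energy for atoms nearer the top right (short of the noble gases).
Here both period and group differ, so the two effects have to be weighed against each other.
Pb > Sr: period and group pull opposite ways; the across-period shift dominates (35 vs 5 kJ/mol).
Bi > Pb: both are in period 6; the period trend gives Bi the larger value.
Te > Bi: relative to Bi, both the across-period and down-group shifts push Te's electron affinity up.
F > Te: relative to Te, both the across-period and down-group shifts push F's electron affinity up.
Approximate values (kJ/mol): F 328, Sr 5, Te 190, Pb 35, Bi 91.
So from highest to lowest: F > Te > Bi > Pb > Sr.

F > Te > Bi > Pb > Sr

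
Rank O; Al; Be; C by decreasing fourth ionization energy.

Be > Al > O > C

Consider each +3 ion: O³⁺ still has 3 valence electrons; Al³⁺ is the bare [Ne] core; Be³⁺ is already 1 electron into the core; C³⁺ still has 1 valence electron.
Core electrons are held far more tightly than valence electrons, so Al and Be top the IE_4 order.
Valence configurations: O³⁺ [He]2s²2p¹, C³⁺ [He]2s¹.
Approximate IE_4 values (kJ/mol): O 7469, Al 11577, Be 21007, C 6223.
Putting it together, IE_4: C < O < Al < Be.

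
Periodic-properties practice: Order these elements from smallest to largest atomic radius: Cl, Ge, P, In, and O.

O < Cl < P < Ge < In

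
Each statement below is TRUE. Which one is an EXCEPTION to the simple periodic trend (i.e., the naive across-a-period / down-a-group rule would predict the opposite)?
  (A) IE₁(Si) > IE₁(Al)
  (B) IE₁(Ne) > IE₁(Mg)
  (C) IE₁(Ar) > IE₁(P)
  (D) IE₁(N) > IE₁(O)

(D)

The general trend: IE₁ increases across a period and decreases down a group.
(A) Si (period 3, group 14) vs Al (period 3, group 13): the stated order agrees with the simple trend.
(B) Ne (period 2, group 18) vs Mg (period 3, group 2): the stated order agrees with the simple trend.
(C) Ar (period 3, group 18) vs P (period 3, group 15): the stated order agrees with the simple trend.
(D) N (period 2, group 15) vs O (period 2, group 16): the stated order contradicts the simple trend.
The exception is (D): pairing an electron in O's 2p⁴ costs repulsion energy, so O ionizes more easily than half-filled N (2p³).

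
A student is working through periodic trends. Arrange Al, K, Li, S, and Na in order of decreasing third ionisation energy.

Li > Na > K > S > Al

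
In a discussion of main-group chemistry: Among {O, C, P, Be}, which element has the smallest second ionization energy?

Be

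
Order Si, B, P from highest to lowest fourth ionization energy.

B, P, Si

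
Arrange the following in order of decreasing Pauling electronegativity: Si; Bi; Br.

Br, Bi, Si

Si is in period 3, group 14; Br is in period 4, group 17; Bi is in period 6, group 15.
Electronegativity increases across a period and decreases down a group, tracking effective nuclear charge and atomic size.
These span different periods and groups, so the two trends combine.
Bi > Si: period and group pull opposite ways; the across-period shift dominates (2.02 vs 1.90).
Br > Bi: relative to Bi, both the across-period and down-group shifts push Br's electronegativity up.
For reference (Pauling): Si 1.90, Br 2.96, Bi 2.02.
So from highest to lowest: Br > Bi > Si.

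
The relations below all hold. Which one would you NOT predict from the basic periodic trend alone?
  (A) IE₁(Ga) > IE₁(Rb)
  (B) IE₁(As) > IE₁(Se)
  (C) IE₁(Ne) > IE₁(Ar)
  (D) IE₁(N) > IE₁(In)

(B)

The general trend: IE₁ increases across a period and decreases down a group.
(A) Ga (period 4, group 13) vs Rb (period 5, group 1): the stated order agrees with the simple trend.
(B) As (period 4, group 15) vs Se (period 4, group 16): the stated order contradicts the simple trend.
(C) Ne (period 2, group 18) vs Ar (period 3, group 18): the stated order agrees with the simple trend.
(D) N (period 2, group 15) vs In (period 5, group 13): the stated order agrees with the simple trend.
The exception is (B): Se (4p⁴) ionizes more easily than half-filled As (4p³).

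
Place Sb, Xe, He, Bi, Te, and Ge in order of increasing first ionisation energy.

He is in period 1, group 18; Ge is in period 4, group 14; Sb is in period 5, group 15; Te is in period 5, group 16; Xe is in period 5, group 18; Bi is in period 6, group 15.
First ionization energy rises across a period (greater Z_eff holds electrons more tightly) and falls down a group (valence electrons are farther from the nucleus).
Neither a single period nor a single group — weigh both effects.
Ge > Bi: the two effects oppose for this pair; the down-group effect wins (762 vs 703 kJ/mol).
Sb > Ge: the two effects oppose for this pair; the across-period effect wins (831 vs 762 kJ/mol).
Te > Sb: both are in period 5; the period trend gives Te the larger value.
Xe > Te: Xe lies to the right of Te in period 5, so the across-period effect alone puts Xe higher.
He > Xe: they share group 18; the group trend gives He the larger value.
For reference (kJ/mol): He 2372, Ge 762, Sb 831, Te 869, Xe 1170, Bi 703.
So from lowest to highest: Bi < Ge < Sb < Te < Xe < He.

Bi, Ge, Sb, Te, Xe, He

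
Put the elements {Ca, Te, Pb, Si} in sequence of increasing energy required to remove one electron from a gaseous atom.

Ca, Pb, Si, Te

Si is in period 3, group 14; Ca is in period 4, group 2; Te is in period 5, group 16; Pb is in period 6, group 14.
IE₁ increases left→right with effective nuclear charge and decreases top→bottom as the valence shell moves farther out.
Here both period and group differ, so the two effects have to be weighed against each other.
Pb > Ca: the two effects oppose for this pair; the across-period effect wins (716 vs 590 kJ/mol).
Si > Pb: they share group 14; the group trend gives Si the larger value.
Te > Si: the two effects oppose for this pair; the across-period effect wins (869 vs 786 kJ/mol).
Tabulated first ionization energy (kJ/mol): Si 786, Ca 590, Te 869, Pb 716.
So from lowest to highest: Ca < Pb < Si < Te.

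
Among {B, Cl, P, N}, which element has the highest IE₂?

N

The second ionization energy removes an electron from the +1 ion. For each element: B⁺ still has 2 valence electrons; Cl⁺ still has 6 valence electrons; P⁺ still has 4 valence electrons; N⁺ still has 4 valence electrons.
All are still removing valence electrons, so compare the +1 ions as you would atoms: IE_2 generally rises across a period (higher Z_eff) and falls down a group (larger shell), subject to the usual subshell exceptions.
Valence configurations: B⁺ [He]2s², Cl⁺ [Ne]3s²3p⁴, P⁺ [Ne]3s²3p², N⁺ [He]2s²2p².
Tabulated IE_2 (kJ/mol): B 2427, Cl 2298, P 1907, N 2856.
Putting it together, IE_2: P < Cl < B < N.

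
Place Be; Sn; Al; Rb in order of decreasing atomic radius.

Be is in period 2, group 2; Al is in period 3, group 13; Rb is in period 5, group 1; Sn is in period 5, group 14.
Radius decreases left→right (rising Z_eff, same n) and increases top→bottom (higher n).
Neither a single period nor a single group — weigh both effects.
Al > Be: the two effects oppose for this pair; the down-group effect wins (126 vs 102 pm).
Sn > Al: the two effects oppose for this pair; the down-group effect wins (140 vs 126 pm).
Rb > Sn: Rb lies to the left of Sn in period 5, so the across-period effect alone puts Rb larger.
Approximate values (pm): Be 102, Al 126, Rb 210, Sn 140.
So from largest to smallest: Rb > Sn > Al > Be.

Rb > Sn > Al > Be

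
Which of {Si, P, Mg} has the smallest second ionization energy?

Consider each +1 ion: Si⁺ still has 3 valence electrons; P⁺ still has 4 valence electrons; Mg⁺ still has 1 valence electron.
All are still removing valence electrons, so compare the +1 ions as you would atoms: IE_2 generally rises across a period (higher Z_eff) and falls down a group (larger shell), subject to the usual subshell exceptions.
Valence configurations: Si⁺ [Ne]3s²3p¹, P⁺ [Ne]3s²3p², Mg⁺ [Ne]3s¹.
The numbers (kJ/mol): Si 1577, P 1907, Mg 1451.
Putting it together, IE_2: Mg < Si < P.

Mg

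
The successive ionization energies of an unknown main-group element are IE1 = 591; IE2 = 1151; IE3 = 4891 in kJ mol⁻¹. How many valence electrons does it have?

2

Look for the largest jump between consecutive ionization energies: IE3/IE2 ≈ 4.2, far larger than any earlier ratio.
That jump marks the point where a core electron is being removed. So the atom has 2 valence electrons.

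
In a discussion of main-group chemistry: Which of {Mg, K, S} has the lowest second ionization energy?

IE_2 is the cost of taking one more electron from the +1 cation: Mg⁺ still has 1 valence electron; K⁺ is the bare [Ar] core; S⁺ still has 5 valence electrons.
Core electrons are held far more tightly than valence electrons, so K tops the IE_2 order.
Valence configurations: Mg⁺ [Ne]3s¹, S⁺ [Ne]3s²3p³.
Approximate IE_2 values (kJ/mol): Mg 1451, K 3052, S 2252.
Hence IE_2: Mg < S < K.

Mg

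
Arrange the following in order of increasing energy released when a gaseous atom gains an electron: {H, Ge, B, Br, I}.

B, H, Ge, I, Br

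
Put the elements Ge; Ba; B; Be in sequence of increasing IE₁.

Ba < Ge < B < Be

First ionization energy rises across a period (greater Z_eff holds electrons more tightly) and falls down a group (valence electrons are farther from the nucleus).
Neither a single period nor a single group — weigh both effects.
Ge > Ba: relative to Ba, both the across-period and down-group shifts push Ge's first ionization energy up.
B > Ge: the two effects oppose for this pair; the down-group effect wins (801 vs 762 kJ/mol).
Be > B: this pair runs against the simple trend — see the exception note.
Note the exception: Be has a higher first ionization energy than B, contrary to the simple trend — removing B's lone 2p electron is easier than breaking Be's filled 2s².
Approximate values (kJ/mol): Be 900, B 801, Ge 762, Ba 503.
So from lowest to highest: Ba < Ge < B < Be.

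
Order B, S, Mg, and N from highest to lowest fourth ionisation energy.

The fourth ionization energy removes an electron from the +3 ion. For each element: B³⁺ is the bare [He] core; S³⁺ still has 3 valence electrons; Mg³⁺ is already 1 electron into the core; N³⁺ still has 2 valence electrons.
Breaking into a closed-shell core is much more expensive than removing a leftover valence electron — Mg and B have the largest IE_4 here.
Valence configurations: S³⁺ [Ne]3s²3p¹, N³⁺ [He]2s².
Tabulated IE_4 (kJ/mol): B 25026, S 4556, Mg 10543, N 7475.
Putting it together, IE_4: S < N < Mg < B.

B > Mg > N > S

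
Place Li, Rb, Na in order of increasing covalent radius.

Li < Na < Rb

Li is in period 2, group 1; Na is in period 3, group 1; Rb is in period 5, group 1.
Across a period the added protons contract the valence shell; down a group each new principal shell makes the atom larger.
All are in group 1, so atomic radius increases down the group.
So from smallest to largest: Li < Na < Rb.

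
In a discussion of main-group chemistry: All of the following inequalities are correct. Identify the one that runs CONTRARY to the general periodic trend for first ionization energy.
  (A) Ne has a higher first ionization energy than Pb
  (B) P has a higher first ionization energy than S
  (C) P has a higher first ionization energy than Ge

(B)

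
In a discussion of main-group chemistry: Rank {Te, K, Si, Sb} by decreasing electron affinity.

Te, Si, Sb, K

Si is in period 3, group 14; K is in period 4, group 1; Sb is in period 5, group 15; Te is in period 5, group 16.
Atoms with high Z_eff and room in the valence shell (especially the halogens) have the most exothermic electron affinities.
Neither a single period nor a single group — weigh both effects.
Sb > K: period and group pull opposite ways; the across-period shift dominates (103 vs 48 kJ/mol).
Si > Sb: period and group pull opposite ways; the down-group shift dominates (134 vs 103 kJ/mol).
Te > Si: period and group pull opposite ways; the across-period shift dominates (190 vs 134 kJ/mol).
Tabulated electron affinity (kJ/mol): Si 134, K 48, Sb 103, Te 190.
So from highest to lowest: Te > Si > Sb > K.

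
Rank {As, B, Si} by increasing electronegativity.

Si < B < As

B is in period 2, group 13; Si is in period 3, group 14; As is in period 4, group 15.
EN rises left→right (higher Z_eff, smaller atoms) and falls top→bottom (larger, more shielded atoms).
A diagonal step moves right (one effect) and down (the opposite effect) at once.
B > Si: period and group pull opposite ways; the down-group shift dominates (2.04 vs 1.90).
As > B: the two effects oppose for this pair; the across-period effect wins (2.18 vs 2.04).
Tabulated electronegativity (Pauling): B 2.04, Si 1.90, As 2.18.
So from lowest to highest: Si < B < As.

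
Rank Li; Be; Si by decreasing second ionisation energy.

Li, Be, Si

IE_2 is the cost of taking one more electron from the +1 cation: Li⁺ is the bare [He] core; Be⁺ still has 1 valence electron; Si⁺ still has 3 valence electrons.
Pulling an electron out of a noble-gas core costs far more than removing a remaining valence electron, so Li sits at the high end of IE_2.
Valence configurations: Be⁺ [He]2s¹, Si⁺ [Ne]3s²3p¹.
Tabulated IE_2 (kJ/mol): Li 7298, Be 1757, Si 1577.
Overall IE_2 order: Si < Be < Li.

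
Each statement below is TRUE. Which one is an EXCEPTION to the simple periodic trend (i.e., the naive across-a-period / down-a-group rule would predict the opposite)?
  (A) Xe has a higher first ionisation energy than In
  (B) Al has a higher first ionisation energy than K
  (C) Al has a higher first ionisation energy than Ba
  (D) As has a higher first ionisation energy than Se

(D)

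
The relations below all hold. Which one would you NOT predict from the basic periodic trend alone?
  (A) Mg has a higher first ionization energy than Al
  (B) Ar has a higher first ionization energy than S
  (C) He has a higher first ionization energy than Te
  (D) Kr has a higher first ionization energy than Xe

(A)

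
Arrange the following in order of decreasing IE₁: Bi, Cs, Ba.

Bi > Ba > Cs

Cs is in period 6, group 1; Ba is in period 6, group 2; Bi is in period 6, group 15.
IE₁ increases left→right with effective nuclear charge and decreases top→bottom as the valence shell moves farther out.
All lie in period 6, so first ionization energy increases left to right.
So from highest to lowest: Bi > Ba > Cs.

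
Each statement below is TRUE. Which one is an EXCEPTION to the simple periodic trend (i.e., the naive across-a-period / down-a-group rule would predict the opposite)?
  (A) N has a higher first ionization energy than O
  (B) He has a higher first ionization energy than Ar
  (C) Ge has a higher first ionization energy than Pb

The general trend: first ionization energy increases across a period and decreases down a group.
(A) N (period 2, group 15) vs O (period 2, group 16): the stated order contradicts the simple trend.
(B) He (period 1, group 18) vs Ar (period 3, group 18): the stated order agrees with the simple trend.
(C) Ge (period 4, group 14) vs Pb (period 6, group 14): the stated order agrees with the simple trend.
The exception is (A): pairing an electron in O's 2p⁴ costs repulsion energy, so O ionizes more easily than half-filled N (2p³).

(A)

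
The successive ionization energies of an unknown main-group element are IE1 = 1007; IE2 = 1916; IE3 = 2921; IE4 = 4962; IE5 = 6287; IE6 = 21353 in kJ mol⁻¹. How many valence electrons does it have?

Look for the largest jump between consecutive ionization energies: IE6/IE5 ≈ 3.4, far larger than any earlier ratio.
That jump marks the point where a core electron is being removed. So the atom has 5 valence electrons.

5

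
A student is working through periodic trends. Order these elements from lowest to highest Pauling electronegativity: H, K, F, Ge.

H is in period 1, group 1; F is in period 2, group 17; K is in period 4, group 1; Ge is in period 4, group 14.
Smaller atoms with higher effective nuclear charge are more electronegative.
These span different periods and groups, so the two trends combine.
Ge > K: Ge lies to the right of K in period 4, so the across-period effect alone puts Ge higher.
H > Ge: the two effects oppose for this pair; the down-group effect wins (2.20 vs 2.01).
F > H: period and group pull opposite ways; the across-period shift dominates (3.98 vs 2.20).
For reference (Pauling): H 2.20, F 3.98, K 0.82, Ge 2.01.
So from lowest to highest: K < Ge < H < F.

K < Ge < H < F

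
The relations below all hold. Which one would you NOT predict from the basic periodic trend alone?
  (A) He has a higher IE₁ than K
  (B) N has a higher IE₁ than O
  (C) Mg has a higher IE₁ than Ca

The general trend: IE₁ increases across a period and decreases down a group.
(A) He (period 1, group 18) vs K (period 4, group 1): the stated order agrees with the simple trend.
(B) N (period 2, group 15) vs O (period 2, group 16): the stated order contradicts the simple trend.
(C) Mg (period 3, group 2) vs Ca (period 4, group 2): the stated order agrees with the simple trend.
The exception is (B): pairing an electron in O's 2p⁴ costs repulsion energy, so O ionizes more easily than half-filled N (2p³).

(B)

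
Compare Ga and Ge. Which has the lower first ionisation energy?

Ga is in period 4, group 13; Ge is in period 4, group 14.
Removing the outermost electron gets harder across a period and easier down a group.
All lie in period 4, so first ionization energy increases left to right.
So Ga has the lower first ionisation energy (Ga < Ge).

Ga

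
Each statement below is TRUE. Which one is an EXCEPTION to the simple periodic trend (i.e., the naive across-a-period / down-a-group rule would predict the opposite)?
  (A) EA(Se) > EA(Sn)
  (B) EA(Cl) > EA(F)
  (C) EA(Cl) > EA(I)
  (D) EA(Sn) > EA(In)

(B)

The general trend: electron affinity increases across a period and decreases down a group.
(A) Se (period 4, group 16) vs Sn (period 5, group 14): the stated order agrees with the simple trend.
(B) Cl (period 3, group 17) vs F (period 2, group 17): the stated order contradicts the simple trend.
(C) Cl (period 3, group 17) vs I (period 5, group 17): the stated order agrees with the simple trend.
(D) Sn (period 5, group 14) vs In (period 5, group 13): the stated order agrees with the simple trend.
The exception is (B): F's small 2p subshell makes the incoming electron feel strong e⁻–e⁻ repulsion, so Cl actually releases more energy on gaining an electron.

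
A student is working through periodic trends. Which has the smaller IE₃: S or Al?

Al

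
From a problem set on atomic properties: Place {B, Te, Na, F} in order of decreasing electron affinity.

B is in period 2, group 13; F is in period 2, group 17; Na is in period 3, group 1; Te is in period 5, group 16.
EA tends to increase across a period and decrease down a group, though the pattern is less regular than for IE or radius.
Here both period and group differ, so the two effects have to be weighed against each other.
Na > B: this pair runs against the simple trend — see the exception note.
Te > Na: period and group pull opposite ways; the across-period shift dominates (190 vs 53 kJ/mol).
F > Te: both effects reinforce here, so F is clearly the higher of the two.
Note the exception: Na has a higher electron affinity than B, contrary to the simple trend — B's ns²np¹ configuration gives only a small electron affinity — the sparsely filled np subshell binds an added electron weakly.
Tabulated electron affinity (kJ/mol): B 27, F 328, Na 53, Te 190.
So from highest to lowest: F > Te > Na > B.

F, Te, Na, B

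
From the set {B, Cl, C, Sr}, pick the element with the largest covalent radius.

Sr

B is in period 2, group 13; C is in period 2, group 14; Cl is in period 3, group 17; Sr is in period 5, group 2.
Across a period the added protons contract the valence shell; down a group each new principal shell makes the atom larger.
Here both period and group differ, so the two effects have to be weighed against each other.
B > C: B lies to the left of C in period 2, so the across-period effect alone puts B larger.
Cl > B: the two effects oppose for this pair; the down-group effect wins (99 vs 85 pm).
Sr > Cl: both effects reinforce here, so Sr is clearly the larger of the two.
For reference (pm): B 85, C 75, Cl 99, Sr 185.
The largest covalent radius among these belongs to Sr.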